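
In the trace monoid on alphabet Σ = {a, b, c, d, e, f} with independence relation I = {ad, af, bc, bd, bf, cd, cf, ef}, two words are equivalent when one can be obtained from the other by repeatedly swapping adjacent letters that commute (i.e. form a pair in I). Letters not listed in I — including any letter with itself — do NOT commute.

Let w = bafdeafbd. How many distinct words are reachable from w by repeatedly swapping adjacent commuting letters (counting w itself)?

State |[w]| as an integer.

drop 0:b onto floor
drop 1:a onto {0:b}
drop 2:f onto floor
drop 3:d onto {2:f}
drop 4:e onto {1:a, 3:d}
drop 5:a onto {4:e}
drop 6:f onto {3:d}
drop 7:b onto {5:a}
drop 8:d onto {4:e, 6:f}
ground layer = {0:b, 2:f}
drop-orders for the pieces not yet dropped (sum over which currently-grounded one goes next):
  1 to go: {7} 1  {8} 1
  2 to go: {5,7} 1  {6,8} 1  {7,8} 2
  3 to go: {5,7,8} 3  {6,7,8} 3
  4 to go: {4,5,7,8} 3  {5,6,7,8} 6
  5 to go: {1,4,5,7,8} 3  {4,5,6,7,8} 9
  6 to go: {0,1,4,5,7,8} 3  {1,4,5,6,7,8} 12  {3,4,5,6,7,8} 9
  7 to go: {0,1,4,5,6,7,8} 15  {1,3,4,5,6,7,8} 21  {2,3,4,5,6,7,8} 9
  if 0:b drops first: 30 orders
  if 2:f drops first: 36 orders
heap linearizations: 66

66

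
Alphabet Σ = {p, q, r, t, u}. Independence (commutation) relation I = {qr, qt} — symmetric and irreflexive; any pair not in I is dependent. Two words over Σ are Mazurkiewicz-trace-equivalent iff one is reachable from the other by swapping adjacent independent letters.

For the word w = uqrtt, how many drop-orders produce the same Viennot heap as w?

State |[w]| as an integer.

4

0(u) covers ∅
1(q) covers 0:u
2(r) covers 0:u
3(t) covers 2:r
4(t) covers 3:t
floor of heap: 0:u
completions by unplaced set U, small U first (add the entries for U minus each lowest piece of U):
  |U|=1: {1}:1  {4}:1
  |U|=2: {1,4}:2  {3,4}:1
  |U|=3: {1,3,4}:3  {2,3,4}:1
  start at 0(u): 4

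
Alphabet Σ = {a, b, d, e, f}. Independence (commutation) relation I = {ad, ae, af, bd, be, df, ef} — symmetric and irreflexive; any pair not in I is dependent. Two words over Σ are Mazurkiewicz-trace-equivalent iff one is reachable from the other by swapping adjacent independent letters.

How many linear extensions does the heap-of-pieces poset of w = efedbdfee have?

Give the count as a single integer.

0(e) covers ∅
1(f) covers ∅
2(e) covers 0:e
3(d) covers 2:e
4(b) covers 1:f
5(d) covers 3:d
6(f) covers 4:b
7(e) covers 5:d
8(e) covers 7:e
floor of heap: 0:e, 1:f
completions by unplaced set U, small U first (add the entries for U minus each lowest piece of U):
  |U|=1: {6}:1  {8}:1
  |U|=2: {4,6}:1  {6,8}:2  {7,8}:1
  |U|=3: {1,4,6}:1  {4,6,8}:3  {5,7,8}:1  {6,7,8}:3
  |U|=4: {1,4,6,8}:4  {3,5,7,8}:1  {4,6,7,8}:6  {5,6,7,8}:4
  |U|=5: {1,4,6,7,8}:10  {2,3,5,7,8}:1  {3,5,6,7,8}:5  {4,5,6,7,8}:10
  |U|=6: {0,2,3,5,7,8}:1  {1,4,5,6,7,8}:20  {2,3,5,6,7,8}:6  {3,4,5,6,7,8}:15
  |U|=7: {0,2,3,5,6,7,8}:7  {1,3,4,5,6,7,8}:35  {2,3,4,5,6,7,8}:21
  start at 0(e): 56
  start at 1(f): 28
sum over floor = 84

84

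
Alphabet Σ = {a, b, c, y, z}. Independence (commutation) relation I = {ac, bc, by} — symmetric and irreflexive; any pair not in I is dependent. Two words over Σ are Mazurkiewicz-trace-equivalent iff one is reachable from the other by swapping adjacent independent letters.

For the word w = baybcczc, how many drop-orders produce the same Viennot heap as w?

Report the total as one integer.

#0=b has no predecessor
#1=a depends on [0:b]
#2=y depends on [1:a]
#3=b depends on [1:a]
#4=c depends on [2:y]
#5=c depends on [4:c]
#6=z depends on [3:b, 5:c]
#7=c depends on [6:z]
sources: [0:b]
N(rest) = Σ N(rest − s) over sources s of rest; N(one piece) = 1:
  size 1 → [7]=1
  size 2 → [6,7]=1
  size 3 → [3,6,7]=1  [5,6,7]=1
  size 4 → [3,5,6,7]=2  [4,5,6,7]=1
  size 5 → [2,4,5,6,7]=1  [3,4,5,6,7]=3
  size 6 → [2,3,4,5,6,7]=4
  first=0(b) contributes 4

4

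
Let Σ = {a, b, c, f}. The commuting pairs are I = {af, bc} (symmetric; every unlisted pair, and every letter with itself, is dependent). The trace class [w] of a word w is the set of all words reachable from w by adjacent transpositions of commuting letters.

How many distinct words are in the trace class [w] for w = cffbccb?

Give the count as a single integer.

6

drop 0:c onto floor
drop 1:f onto {0:c}
drop 2:f onto {1:f}
drop 3:b onto {2:f}
drop 4:c onto {2:f}
drop 5:c onto {4:c}
drop 6:b onto {3:b}
ground layer = {0:c}
drop-orders for the pieces not yet dropped (sum over which currently-grounded one goes next):
  1 to go: {5} 1  {6} 1
  2 to go: {3,6} 1  {4,5} 1  {5,6} 2
  3 to go: {3,5,6} 3  {4,5,6} 3
  4 to go: {3,4,5,6} 6
  5 to go: {2,3,4,5,6} 6
  if 0:c drops first: 6 orders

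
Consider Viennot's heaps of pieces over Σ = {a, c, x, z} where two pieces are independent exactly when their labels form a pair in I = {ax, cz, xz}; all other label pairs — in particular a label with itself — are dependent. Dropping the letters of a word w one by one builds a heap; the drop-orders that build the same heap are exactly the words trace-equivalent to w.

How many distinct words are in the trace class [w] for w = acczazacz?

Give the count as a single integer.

piece 0:a — minimal
piece 1:c rests on {0:a}
piece 2:c rests on {1:c}
piece 3:z rests on {0:a}
piece 4:a rests on {2:c, 3:z}
piece 5:z rests on {4:a}
piece 6:a rests on {5:z}
piece 7:c rests on {6:a}
piece 8:z rests on {6:a}
minimal pieces: {0:a}
ways to finish when only these pieces remain (= sum over removing one remaining piece with nothing left below it):
  1 left: {7}→1  {8}→1
  2 left: {7,8}→2
  3 left: {6,7,8}→2
  4 left: {5,6,7,8}→2
  5 left: {4,5,6,7,8}→2
  6 left: {2,4,5,6,7,8}→2  {3,4,5,6,7,8}→2
  7 left: {1,2,4,5,6,7,8}→2  {2,3,4,5,6,7,8}→4
  placing 0:a first → 6 extensions

6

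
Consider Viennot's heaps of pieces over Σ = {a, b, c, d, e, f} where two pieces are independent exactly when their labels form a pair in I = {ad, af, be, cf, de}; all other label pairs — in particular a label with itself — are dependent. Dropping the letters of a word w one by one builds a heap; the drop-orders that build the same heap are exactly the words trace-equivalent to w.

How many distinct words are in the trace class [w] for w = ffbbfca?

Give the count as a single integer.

3

0(f) covers ∅
1(f) covers 0:f
2(b) covers 1:f
3(b) covers 2:b
4(f) covers 3:b
5(c) covers 3:b
6(a) covers 5:c
floor of heap: 0:f
completions by unplaced set U, small U first (add the entries for U minus each lowest piece of U):
  |U|=1: {4}:1  {6}:1
  |U|=2: {4,6}:2  {5,6}:1
  |U|=3: {4,5,6}:3
  |U|=4: {3,4,5,6}:3
  |U|=5: {2,3,4,5,6}:3
  start at 0(f): 3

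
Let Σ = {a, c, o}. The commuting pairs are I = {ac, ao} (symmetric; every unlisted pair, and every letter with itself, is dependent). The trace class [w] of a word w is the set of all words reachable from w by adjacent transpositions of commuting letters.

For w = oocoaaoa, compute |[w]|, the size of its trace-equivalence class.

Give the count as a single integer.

drop 0:o onto floor
drop 1:o onto {0:o}
drop 2:c onto {1:o}
drop 3:o onto {2:c}
drop 4:a onto floor
drop 5:a onto {4:a}
drop 6:o onto {3:o}
drop 7:a onto {5:a}
ground layer = {0:o, 4:a}
drop-orders for the pieces not yet dropped (sum over which currently-grounded one goes next):
  1 to go: {6} 1  {7} 1
  2 to go: {3,6} 1  {5,7} 1  {6,7} 2
  3 to go: {2,3,6} 1  {3,6,7} 3  {4,5,7} 1  {5,6,7} 3
  4 to go: {1,2,3,6} 1  {2,3,6,7} 4  {3,5,6,7} 6  {4,5,6,7} 4
  5 to go: {0,1,2,3,6} 1  {1,2,3,6,7} 5  {2,3,5,6,7} 10  {3,4,5,6,7} 10
  6 to go: {0,1,2,3,6,7} 6  {1,2,3,5,6,7} 15  {2,3,4,5,6,7} 20
  if 0:o drops first: 35 orders
  if 4:a drops first: 21 orders
heap linearizations: 56

56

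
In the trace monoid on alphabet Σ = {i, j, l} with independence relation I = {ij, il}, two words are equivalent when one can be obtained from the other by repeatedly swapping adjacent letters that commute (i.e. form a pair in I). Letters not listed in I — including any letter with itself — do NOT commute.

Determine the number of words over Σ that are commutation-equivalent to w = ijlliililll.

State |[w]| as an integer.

330

#0=i has no predecessor
#1=j has no predecessor
#2=l depends on [1:j]
#3=l depends on [2:l]
#4=i depends on [0:i]
#5=i depends on [4:i]
#6=l depends on [3:l]
#7=i depends on [5:i]
#8=l depends on [6:l]
#9=l depends on [8:l]
#10=l depends on [9:l]
sources: [0:i, 1:j]
N(rest) = Σ N(rest − s) over sources s of rest; N(one piece) = 1:
  size 1 → [7]=1  [10]=1
  size 2 → [5,7]=1  [7,10]=2  [9,10]=1
  size 3 → [4,5,7]=1  [5,7,10]=3  [7,9,10]=3  [8,9,10]=1
  size 4 → [0,4,5,7]=1  [4,5,7,10]=4  [5,7,9,10]=6  [6,8,9,10]=1  [7,8,9,10]=4
  size 5 → [0,4,5,7,10]=5  [3,6,8,9,10]=1  [4,5,7,9,10]=10  [5,7,8,9,10]=10  [6,7,8,9,10]=5
  size 6 → [0,4,5,7,9,10]=15  [2,3,6,8,9,10]=1  [3,6,7,8,9,10]=6  [4,5,7,8,9,10]=20  [5,6,7,8,9,10]=15
  size 7 → [0,4,5,7,8,9,10]=35  [1,2,3,6,8,9,10]=1  [2,3,6,7,8,9,10]=7  [3,5,6,7,8,9,10]=21  [4,5,6,7,8,9,10]=35
  size 8 → [0,4,5,6,7,8,9,10]=70  [1,2,3,6,7,8,9,10]=8  [2,3,5,6,7,8,9,10]=28  [3,4,5,6,7,8,9,10]=56
  size 9 → [0,3,4,5,6,7,8,9,10]=126  [1,2,3,5,6,7,8,9,10]=36  [2,3,4,5,6,7,8,9,10]=84
  first=0(i) contributes 120
  first=1(j) contributes 210
|[w]| = 330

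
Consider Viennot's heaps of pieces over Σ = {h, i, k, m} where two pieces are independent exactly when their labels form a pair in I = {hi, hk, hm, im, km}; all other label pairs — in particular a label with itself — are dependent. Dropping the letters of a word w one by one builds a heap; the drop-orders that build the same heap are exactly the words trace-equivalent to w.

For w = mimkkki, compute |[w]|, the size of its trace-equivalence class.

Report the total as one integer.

piece 0:m — minimal
piece 1:i — minimal
piece 2:m rests on {0:m}
piece 3:k rests on {1:i}
piece 4:k rests on {3:k}
piece 5:k rests on {4:k}
piece 6:i rests on {5:k}
minimal pieces: {0:m, 1:i}
ways to finish when only these pieces remain (= sum over removing one remaining piece with nothing left below it):
  1 left: {2}→1  {6}→1
  2 left: {0,2}→1  {2,6}→2  {5,6}→1
  3 left: {0,2,6}→3  {2,5,6}→3  {4,5,6}→1
  4 left: {0,2,5,6}→6  {2,4,5,6}→4  {3,4,5,6}→1
  5 left: {0,2,4,5,6}→10  {1,3,4,5,6}→1  {2,3,4,5,6}→5
  placing 0:m first → 6 extensions
  placing 1:i first → 15 extensions
total linear extensions = 21

21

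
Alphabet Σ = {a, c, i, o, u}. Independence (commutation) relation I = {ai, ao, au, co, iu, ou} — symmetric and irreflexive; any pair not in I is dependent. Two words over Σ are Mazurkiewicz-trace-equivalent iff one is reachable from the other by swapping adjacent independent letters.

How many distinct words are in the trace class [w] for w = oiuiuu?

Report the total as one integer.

20

0(o) covers ∅
1(i) covers 0:o
2(u) covers ∅
3(i) covers 1:i
4(u) covers 2:u
5(u) covers 4:u
floor of heap: 0:o, 2:u
completions by unplaced set U, small U first (add the entries for U minus each lowest piece of U):
  |U|=1: {3}:1  {5}:1
  |U|=2: {1,3}:1  {3,5}:2  {4,5}:1
  |U|=3: {0,1,3}:1  {1,3,5}:3  {2,4,5}:1  {3,4,5}:3
  |U|=4: {0,1,3,5}:4  {1,3,4,5}:6  {2,3,4,5}:4
  start at 0(o): 10
  start at 2(u): 10
sum over floor = 20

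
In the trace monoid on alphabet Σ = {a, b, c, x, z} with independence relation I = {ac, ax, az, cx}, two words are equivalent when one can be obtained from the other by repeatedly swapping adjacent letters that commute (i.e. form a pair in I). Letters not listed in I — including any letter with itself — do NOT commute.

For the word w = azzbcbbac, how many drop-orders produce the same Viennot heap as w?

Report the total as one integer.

drop 0:a onto floor
drop 1:z onto floor
drop 2:z onto {1:z}
drop 3:b onto {0:a, 2:z}
drop 4:c onto {3:b}
drop 5:b onto {4:c}
drop 6:b onto {5:b}
drop 7:a onto {6:b}
drop 8:c onto {6:b}
ground layer = {0:a, 1:z}
drop-orders for the pieces not yet dropped (sum over which currently-grounded one goes next):
  1 to go: {7} 1  {8} 1
  2 to go: {7,8} 2
  3 to go: {6,7,8} 2
  4 to go: {5,6,7,8} 2
  5 to go: {4,5,6,7,8} 2
  6 to go: {3,4,5,6,7,8} 2
  7 to go: {0,3,4,5,6,7,8} 2  {2,3,4,5,6,7,8} 2
  if 0:a drops first: 2 orders
  if 1:z drops first: 4 orders
heap linearizations: 6

6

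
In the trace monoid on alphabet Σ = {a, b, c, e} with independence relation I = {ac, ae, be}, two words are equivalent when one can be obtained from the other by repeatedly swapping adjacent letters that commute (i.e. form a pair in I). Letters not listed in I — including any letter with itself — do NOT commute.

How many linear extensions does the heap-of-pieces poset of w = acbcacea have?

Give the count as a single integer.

20

piece 0:a — minimal
piece 1:c — minimal
piece 2:b rests on {0:a, 1:c}
piece 3:c rests on {2:b}
piece 4:a rests on {2:b}
piece 5:c rests on {3:c}
piece 6:e rests on {5:c}
piece 7:a rests on {4:a}
minimal pieces: {0:a, 1:c}
ways to finish when only these pieces remain (= sum over removing one remaining piece with nothing left below it):
  1 left: {6}→1  {7}→1
  2 left: {4,7}→1  {5,6}→1  {6,7}→2
  3 left: {3,5,6}→1  {4,6,7}→3  {5,6,7}→3
  4 left: {3,5,6,7}→4  {4,5,6,7}→6
  5 left: {3,4,5,6,7}→10
  6 left: {2,3,4,5,6,7}→10
  placing 0:a first → 10 extensions
  placing 1:c first → 10 extensions
total linear extensions = 20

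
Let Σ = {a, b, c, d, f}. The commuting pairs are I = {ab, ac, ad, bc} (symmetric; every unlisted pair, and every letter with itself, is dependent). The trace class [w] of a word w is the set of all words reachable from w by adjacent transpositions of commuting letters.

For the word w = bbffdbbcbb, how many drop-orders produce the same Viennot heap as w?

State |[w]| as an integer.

5

#0=b has no predecessor
#1=b depends on [0:b]
#2=f depends on [1:b]
#3=f depends on [2:f]
#4=d depends on [3:f]
#5=b depends on [4:d]
#6=b depends on [5:b]
#7=c depends on [4:d]
#8=b depends on [6:b]
#9=b depends on [8:b]
sources: [0:b]
N(rest) = Σ N(rest − s) over sources s of rest; N(one piece) = 1:
  size 1 → [7]=1  [9]=1
  size 2 → [7,9]=2  [8,9]=1
  size 3 → [6,8,9]=1  [7,8,9]=3
  size 4 → [5,6,8,9]=1  [6,7,8,9]=4
  size 5 → [5,6,7,8,9]=5
  size 6 → [4,5,6,7,8,9]=5
  size 7 → [3,4,5,6,7,8,9]=5
  size 8 → [2,3,4,5,6,7,8,9]=5
  first=0(b) contributes 5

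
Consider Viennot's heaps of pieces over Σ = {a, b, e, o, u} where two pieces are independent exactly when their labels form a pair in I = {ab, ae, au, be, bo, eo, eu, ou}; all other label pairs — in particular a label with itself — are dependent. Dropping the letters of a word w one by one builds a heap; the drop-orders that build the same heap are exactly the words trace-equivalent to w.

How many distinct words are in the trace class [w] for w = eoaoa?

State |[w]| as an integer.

0(e) covers ∅
1(o) covers ∅
2(a) covers 1:o
3(o) covers 2:a
4(a) covers 3:o
floor of heap: 0:e, 1:o
completions by unplaced set U, small U first (add the entries for U minus each lowest piece of U):
  |U|=1: {0}:1  {4}:1
  |U|=2: {0,4}:2  {3,4}:1
  |U|=3: {0,3,4}:3  {2,3,4}:1
  start at 0(e): 1
  start at 1(o): 4
sum over floor = 5

5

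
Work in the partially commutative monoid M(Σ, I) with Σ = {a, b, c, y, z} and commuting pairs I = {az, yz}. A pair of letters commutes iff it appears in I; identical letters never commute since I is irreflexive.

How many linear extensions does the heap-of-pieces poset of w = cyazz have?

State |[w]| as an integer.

piece 0:c — minimal
piece 1:y rests on {0:c}
piece 2:a rests on {1:y}
piece 3:z rests on {0:c}
piece 4:z rests on {3:z}
minimal pieces: {0:c}
ways to finish when only these pieces remain (= sum over removing one remaining piece with nothing left below it):
  1 left: {2}→1  {4}→1
  2 left: {1,2}→1  {2,4}→2  {3,4}→1
  3 left: {1,2,4}→3  {2,3,4}→3
  placing 0:c first → 6 extensions

6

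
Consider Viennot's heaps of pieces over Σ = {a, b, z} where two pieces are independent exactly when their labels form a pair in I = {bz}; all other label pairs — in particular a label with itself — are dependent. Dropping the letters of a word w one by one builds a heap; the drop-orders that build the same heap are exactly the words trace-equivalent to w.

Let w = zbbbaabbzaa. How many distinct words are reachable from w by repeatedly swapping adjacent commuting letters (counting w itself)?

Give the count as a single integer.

drop 0:z onto floor
drop 1:b onto floor
drop 2:b onto {1:b}
drop 3:b onto {2:b}
drop 4:a onto {0:z, 3:b}
drop 5:a onto {4:a}
drop 6:b onto {5:a}
drop 7:b onto {6:b}
drop 8:z onto {5:a}
drop 9:a onto {7:b, 8:z}
drop 10:a onto {9:a}
ground layer = {0:z, 1:b}
drop-orders for the pieces not yet dropped (sum over which currently-grounded one goes next):
  1 to go: {10} 1
  2 to go: {9,10} 1
  3 to go: {7,9,10} 1  {8,9,10} 1
  4 to go: {6,7,9,10} 1  {7,8,9,10} 2
  5 to go: {6,7,8,9,10} 3
  6 to go: {5,6,7,8,9,10} 3
  7 to go: {4,5,6,7,8,9,10} 3
  8 to go: {0,4,5,6,7,8,9,10} 3  {3,4,5,6,7,8,9,10} 3
  9 to go: {0,3,4,5,6,7,8,9,10} 6  {2,3,4,5,6,7,8,9,10} 3
  if 0:z drops first: 3 orders
  if 1:b drops first: 9 orders
heap linearizations: 12

12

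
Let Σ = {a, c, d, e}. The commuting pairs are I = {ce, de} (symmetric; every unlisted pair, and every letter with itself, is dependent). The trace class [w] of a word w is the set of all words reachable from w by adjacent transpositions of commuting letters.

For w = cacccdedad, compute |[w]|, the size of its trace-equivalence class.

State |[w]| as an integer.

drop 0:c onto floor
drop 1:a onto {0:c}
drop 2:c onto {1:a}
drop 3:c onto {2:c}
drop 4:c onto {3:c}
drop 5:d onto {4:c}
drop 6:e onto {1:a}
drop 7:d onto {5:d}
drop 8:a onto {6:e, 7:d}
drop 9:d onto {8:a}
ground layer = {0:c}
drop-orders for the pieces not yet dropped (sum over which currently-grounded one goes next):
  1 to go: {9} 1
  2 to go: {8,9} 1
  3 to go: {6,8,9} 1  {7,8,9} 1
  4 to go: {5,7,8,9} 1  {6,7,8,9} 2
  5 to go: {4,5,7,8,9} 1  {5,6,7,8,9} 3
  6 to go: {3,4,5,7,8,9} 1  {4,5,6,7,8,9} 4
  7 to go: {2,3,4,5,7,8,9} 1  {3,4,5,6,7,8,9} 5
  8 to go: {2,3,4,5,6,7,8,9} 6
  if 0:c drops first: 6 orders

6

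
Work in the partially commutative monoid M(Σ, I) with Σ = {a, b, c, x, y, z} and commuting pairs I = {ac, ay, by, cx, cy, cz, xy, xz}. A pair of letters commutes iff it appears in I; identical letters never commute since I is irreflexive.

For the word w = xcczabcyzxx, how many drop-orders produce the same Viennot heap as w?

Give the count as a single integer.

1500

piece 0:x — minimal
piece 1:c — minimal
piece 2:c rests on {1:c}
piece 3:z — minimal
piece 4:a rests on {0:x, 3:z}
piece 5:b rests on {2:c, 4:a}
piece 6:c rests on {5:b}
piece 7:y rests on {3:z}
piece 8:z rests on {5:b, 7:y}
piece 9:x rests on {5:b}
piece 10:x rests on {9:x}
minimal pieces: {0:x, 1:c, 3:z}
ways to finish when only these pieces remain (= sum over removing one remaining piece with nothing left below it):
  1 left: {6}→1  {8}→1  {10}→1
  2 left: {6,8}→2  {6,10}→2  {7,8}→1  {8,10}→2  {9,10}→1
  3 left: {6,7,8}→3  {6,8,10}→6  {6,9,10}→3  {7,8,10}→3  {8,9,10}→3
  4 left: {6,7,8,10}→12  {6,8,9,10}→12  {7,8,9,10}→6
  5 left: {5,6,8,9,10}→12  {6,7,8,9,10}→30
  6 left: {2,5,6,8,9,10}→12  {4,5,6,8,9,10}→12  {5,6,7,8,9,10}→42
  7 left: {0,4,5,6,8,9,10}→12  {1,2,5,6,8,9,10}→12  {2,4,5,6,8,9,10}→24  {2,5,6,7,8,9,10}→54  {4,5,6,7,8,9,10}→54
  8 left: {0,2,4,5,6,8,9,10}→36  {0,4,5,6,7,8,9,10}→66  {1,2,4,5,6,8,9,10}→36  {1,2,5,6,7,8,9,10}→66  {2,4,5,6,7,8,9,10}→132  {3,4,5,6,7,8,9,10}→54
  9 left: {0,1,2,4,5,6,8,9,10}→72  {0,2,4,5,6,7,8,9,10}→234  {0,3,4,5,6,7,8,9,10}→120  {1,2,4,5,6,7,8,9,10}→234  {2,3,4,5,6,7,8,9,10}→186
  placing 0:x first → 420 extensions
  placing 1:c first → 540 extensions
  placing 3:z first → 540 extensions
total linear extensions = 1500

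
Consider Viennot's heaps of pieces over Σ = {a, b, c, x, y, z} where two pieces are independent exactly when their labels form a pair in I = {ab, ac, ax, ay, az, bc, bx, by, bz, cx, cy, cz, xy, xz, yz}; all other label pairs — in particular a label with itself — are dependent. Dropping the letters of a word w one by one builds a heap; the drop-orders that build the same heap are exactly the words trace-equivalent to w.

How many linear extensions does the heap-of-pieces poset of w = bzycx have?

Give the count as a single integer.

#0=b has no predecessor
#1=z has no predecessor
#2=y has no predecessor
#3=c has no predecessor
#4=x has no predecessor
sources: [0:b, 1:z, 2:y, 3:c, 4:x]
N(rest) = Σ N(rest − s) over sources s of rest; N(one piece) = 1:
  size 1 → [0]=1  [1]=1  [2]=1  [3]=1  [4]=1
  size 2 → [0,1]=2  [0,2]=2  [0,3]=2  [0,4]=2  [1,2]=2  [1,3]=2  [1,4]=2  [2,3]=2  [2,4]=2  [3,4]=2
  size 3 → [0,1,2]=6  [0,1,3]=6  [0,1,4]=6  [0,2,3]=6  [0,2,4]=6  [0,3,4]=6  [1,2,3]=6  [1,2,4]=6  [1,3,4]=6  [2,3,4]=6
  first=0(b) contributes 24
  first=1(z) contributes 24
  first=2(y) contributes 24
  first=3(c) contributes 24
  first=4(x) contributes 24
|[w]| = 120

120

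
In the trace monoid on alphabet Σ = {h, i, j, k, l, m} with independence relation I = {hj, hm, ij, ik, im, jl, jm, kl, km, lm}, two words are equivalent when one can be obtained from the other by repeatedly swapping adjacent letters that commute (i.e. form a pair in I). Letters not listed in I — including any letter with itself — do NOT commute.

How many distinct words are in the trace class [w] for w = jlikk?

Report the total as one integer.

#0=j has no predecessor
#1=l has no predecessor
#2=i depends on [1:l]
#3=k depends on [0:j]
#4=k depends on [3:k]
sources: [0:j, 1:l]
N(rest) = Σ N(rest − s) over sources s of rest; N(one piece) = 1:
  size 1 → [2]=1  [4]=1
  size 2 → [1,2]=1  [2,4]=2  [3,4]=1
  size 3 → [0,3,4]=1  [1,2,4]=3  [2,3,4]=3
  first=0(j) contributes 6
  first=1(l) contributes 4
|[w]| = 10

10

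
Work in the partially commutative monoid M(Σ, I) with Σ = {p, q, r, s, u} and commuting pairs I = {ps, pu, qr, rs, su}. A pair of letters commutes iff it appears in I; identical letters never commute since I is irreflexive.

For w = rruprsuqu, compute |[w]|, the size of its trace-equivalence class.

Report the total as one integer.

14

0(r) covers ∅
1(r) covers 0:r
2(u) covers 1:r
3(p) covers 1:r
4(r) covers 2:u, 3:p
5(s) covers ∅
6(u) covers 4:r
7(q) covers 5:s, 6:u
8(u) covers 7:q
floor of heap: 0:r, 5:s
completions by unplaced set U, small U first (add the entries for U minus each lowest piece of U):
  |U|=1: {8}:1
  |U|=2: {7,8}:1
  |U|=3: {5,7,8}:1  {6,7,8}:1
  |U|=4: {4,6,7,8}:1  {5,6,7,8}:2
  |U|=5: {2,4,6,7,8}:1  {3,4,6,7,8}:1  {4,5,6,7,8}:3
  |U|=6: {2,3,4,6,7,8}:2  {2,4,5,6,7,8}:4  {3,4,5,6,7,8}:4
  |U|=7: {1,2,3,4,6,7,8}:2  {2,3,4,5,6,7,8}:10
  start at 0(r): 12
  start at 5(s): 2
sum over floor = 14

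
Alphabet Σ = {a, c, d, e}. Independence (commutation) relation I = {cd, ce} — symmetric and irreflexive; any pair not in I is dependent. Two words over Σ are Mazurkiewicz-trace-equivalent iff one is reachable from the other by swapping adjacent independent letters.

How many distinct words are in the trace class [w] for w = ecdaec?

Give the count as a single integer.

6

0(e) covers ∅
1(c) covers ∅
2(d) covers 0:e
3(a) covers 1:c, 2:d
4(e) covers 3:a
5(c) covers 3:a
floor of heap: 0:e, 1:c
completions by unplaced set U, small U first (add the entries for U minus each lowest piece of U):
  |U|=1: {4}:1  {5}:1
  |U|=2: {4,5}:2
  |U|=3: {3,4,5}:2
  |U|=4: {1,3,4,5}:2  {2,3,4,5}:2
  start at 0(e): 4
  start at 1(c): 2
sum over floor = 6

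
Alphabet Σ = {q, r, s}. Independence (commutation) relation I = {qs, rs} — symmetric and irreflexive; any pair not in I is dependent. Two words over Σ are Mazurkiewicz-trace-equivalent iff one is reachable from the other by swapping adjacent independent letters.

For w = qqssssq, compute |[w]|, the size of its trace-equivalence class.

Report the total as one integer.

0(q) covers ∅
1(q) covers 0:q
2(s) covers ∅
3(s) covers 2:s
4(s) covers 3:s
5(s) covers 4:s
6(q) covers 1:q
floor of heap: 0:q, 2:s
completions by unplaced set U, small U first (add the entries for U minus each lowest piece of U):
  |U|=1: {5}:1  {6}:1
  |U|=2: {1,6}:1  {4,5}:1  {5,6}:2
  |U|=3: {0,1,6}:1  {1,5,6}:3  {3,4,5}:1  {4,5,6}:3
  |U|=4: {0,1,5,6}:4  {1,4,5,6}:6  {2,3,4,5}:1  {3,4,5,6}:4
  |U|=5: {0,1,4,5,6}:10  {1,3,4,5,6}:10  {2,3,4,5,6}:5
  start at 0(q): 15
  start at 2(s): 20
sum over floor = 35

35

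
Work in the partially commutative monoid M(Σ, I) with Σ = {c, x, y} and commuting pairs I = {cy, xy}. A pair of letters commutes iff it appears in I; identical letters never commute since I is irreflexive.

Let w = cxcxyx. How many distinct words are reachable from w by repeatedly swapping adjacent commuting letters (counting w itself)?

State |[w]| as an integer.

6

piece 0:c — minimal
piece 1:x rests on {0:c}
piece 2:c rests on {1:x}
piece 3:x rests on {2:c}
piece 4:y — minimal
piece 5:x rests on {3:x}
minimal pieces: {0:c, 4:y}
ways to finish when only these pieces remain (= sum over removing one remaining piece with nothing left below it):
  1 left: {4}→1  {5}→1
  2 left: {3,5}→1  {4,5}→2
  3 left: {2,3,5}→1  {3,4,5}→3
  4 left: {1,2,3,5}→1  {2,3,4,5}→4
  placing 0:c first → 5 extensions
  placing 4:y first → 1 extensions
total linear extensions = 6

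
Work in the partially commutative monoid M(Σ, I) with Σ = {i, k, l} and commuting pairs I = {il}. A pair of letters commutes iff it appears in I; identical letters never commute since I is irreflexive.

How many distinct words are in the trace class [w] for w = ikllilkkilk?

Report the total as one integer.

drop 0:i onto floor
drop 1:k onto {0:i}
drop 2:l onto {1:k}
drop 3:l onto {2:l}
drop 4:i onto {1:k}
drop 5:l onto {3:l}
drop 6:k onto {4:i, 5:l}
drop 7:k onto {6:k}
drop 8:i onto {7:k}
drop 9:l onto {7:k}
drop 10:k onto {8:i, 9:l}
ground layer = {0:i}
drop-orders for the pieces not yet dropped (sum over which currently-grounded one goes next):
  1 to go: {10} 1
  2 to go: {8,10} 1  {9,10} 1
  3 to go: {8,9,10} 2
  4 to go: {7,8,9,10} 2
  5 to go: {6,7,8,9,10} 2
  6 to go: {4,6,7,8,9,10} 2  {5,6,7,8,9,10} 2
  7 to go: {3,5,6,7,8,9,10} 2  {4,5,6,7,8,9,10} 4
  8 to go: {2,3,5,6,7,8,9,10} 2  {3,4,5,6,7,8,9,10} 6
  9 to go: {2,3,4,5,6,7,8,9,10} 8
  if 0:i drops first: 8 orders

8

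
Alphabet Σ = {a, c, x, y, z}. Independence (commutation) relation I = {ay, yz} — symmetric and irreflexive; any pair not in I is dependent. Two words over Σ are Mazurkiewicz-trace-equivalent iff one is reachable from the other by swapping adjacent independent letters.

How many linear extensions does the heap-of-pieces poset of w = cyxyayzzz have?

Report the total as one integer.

15

piece 0:c — minimal
piece 1:y rests on {0:c}
piece 2:x rests on {1:y}
piece 3:y rests on {2:x}
piece 4:a rests on {2:x}
piece 5:y rests on {3:y}
piece 6:z rests on {4:a}
piece 7:z rests on {6:z}
piece 8:z rests on {7:z}
minimal pieces: {0:c}
ways to finish when only these pieces remain (= sum over removing one remaining piece with nothing left below it):
  1 left: {5}→1  {8}→1
  2 left: {3,5}→1  {5,8}→2  {7,8}→1
  3 left: {3,5,8}→3  {5,7,8}→3  {6,7,8}→1
  4 left: {3,5,7,8}→6  {4,6,7,8}→1  {5,6,7,8}→4
  5 left: {3,5,6,7,8}→10  {4,5,6,7,8}→5
  6 left: {3,4,5,6,7,8}→15
  7 left: {2,3,4,5,6,7,8}→15
  placing 0:c first → 15 extensions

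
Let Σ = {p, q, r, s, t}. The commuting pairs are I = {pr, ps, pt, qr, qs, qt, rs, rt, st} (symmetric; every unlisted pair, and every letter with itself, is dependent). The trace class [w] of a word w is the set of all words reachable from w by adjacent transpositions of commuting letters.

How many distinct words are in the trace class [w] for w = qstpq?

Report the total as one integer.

#0=q has no predecessor
#1=s has no predecessor
#2=t has no predecessor
#3=p depends on [0:q]
#4=q depends on [3:p]
sources: [0:q, 1:s, 2:t]
N(rest) = Σ N(rest − s) over sources s of rest; N(one piece) = 1:
  size 1 → [1]=1  [2]=1  [4]=1
  size 2 → [1,2]=2  [1,4]=2  [2,4]=2  [3,4]=1
  size 3 → [0,3,4]=1  [1,2,4]=6  [1,3,4]=3  [2,3,4]=3
  first=0(q) contributes 12
  first=1(s) contributes 4
  first=2(t) contributes 4
|[w]| = 20

20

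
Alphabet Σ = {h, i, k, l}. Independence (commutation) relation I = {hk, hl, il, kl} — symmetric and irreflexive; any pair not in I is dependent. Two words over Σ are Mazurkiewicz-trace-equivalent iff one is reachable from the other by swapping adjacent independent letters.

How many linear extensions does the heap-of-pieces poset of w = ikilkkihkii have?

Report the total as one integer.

drop 0:i onto floor
drop 1:k onto {0:i}
drop 2:i onto {1:k}
drop 3:l onto floor
drop 4:k onto {2:i}
drop 5:k onto {4:k}
drop 6:i onto {5:k}
drop 7:h onto {6:i}
drop 8:k onto {6:i}
drop 9:i onto {7:h, 8:k}
drop 10:i onto {9:i}
ground layer = {0:i, 3:l}
drop-orders for the pieces not yet dropped (sum over which currently-grounded one goes next):
  1 to go: {3} 1  {10} 1
  2 to go: {3,10} 2  {9,10} 1
  3 to go: {3,9,10} 3  {7,9,10} 1  {8,9,10} 1
  4 to go: {3,7,9,10} 4  {3,8,9,10} 4  {7,8,9,10} 2
  5 to go: {3,7,8,9,10} 10  {6,7,8,9,10} 2
  6 to go: {3,6,7,8,9,10} 12  {5,6,7,8,9,10} 2
  7 to go: {3,5,6,7,8,9,10} 14  {4,5,6,7,8,9,10} 2
  8 to go: {2,4,5,6,7,8,9,10} 2  {3,4,5,6,7,8,9,10} 16
  9 to go: {1,2,4,5,6,7,8,9,10} 2  {2,3,4,5,6,7,8,9,10} 18
  if 0:i drops first: 20 orders
  if 3:l drops first: 2 orders
heap linearizations: 22

22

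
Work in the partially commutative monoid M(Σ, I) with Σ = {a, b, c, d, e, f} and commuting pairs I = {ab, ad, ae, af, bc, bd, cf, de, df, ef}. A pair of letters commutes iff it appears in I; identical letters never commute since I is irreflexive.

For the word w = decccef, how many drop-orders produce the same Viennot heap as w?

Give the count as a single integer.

drop 0:d onto floor
drop 1:e onto floor
drop 2:c onto {0:d, 1:e}
drop 3:c onto {2:c}
drop 4:c onto {3:c}
drop 5:e onto {4:c}
drop 6:f onto floor
ground layer = {0:d, 1:e, 6:f}
drop-orders for the pieces not yet dropped (sum over which currently-grounded one goes next):
  1 to go: {5} 1  {6} 1
  2 to go: {4,5} 1  {5,6} 2
  3 to go: {3,4,5} 1  {4,5,6} 3
  4 to go: {2,3,4,5} 1  {3,4,5,6} 4
  5 to go: {0,2,3,4,5} 1  {1,2,3,4,5} 1  {2,3,4,5,6} 5
  if 0:d drops first: 6 orders
  if 1:e drops first: 6 orders
  if 6:f drops first: 2 orders
heap linearizations: 14

14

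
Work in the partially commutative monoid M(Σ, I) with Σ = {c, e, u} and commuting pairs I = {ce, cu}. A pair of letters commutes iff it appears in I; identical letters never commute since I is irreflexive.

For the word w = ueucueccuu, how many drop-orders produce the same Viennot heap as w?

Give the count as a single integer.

piece 0:u — minimal
piece 1:e rests on {0:u}
piece 2:u rests on {1:e}
piece 3:c — minimal
piece 4:u rests on {2:u}
piece 5:e rests on {4:u}
piece 6:c rests on {3:c}
piece 7:c rests on {6:c}
piece 8:u rests on {5:e}
piece 9:u rests on {8:u}
minimal pieces: {0:u, 3:c}
ways to finish when only these pieces remain (= sum over removing one remaining piece with nothing left below it):
  1 left: {7}→1  {9}→1
  2 left: {6,7}→1  {7,9}→2  {8,9}→1
  3 left: {3,6,7}→1  {5,8,9}→1  {6,7,9}→3  {7,8,9}→3
  4 left: {3,6,7,9}→4  {4,5,8,9}→1  {5,7,8,9}→4  {6,7,8,9}→6
  5 left: {2,4,5,8,9}→1  {3,6,7,8,9}→10  {4,5,7,8,9}→5  {5,6,7,8,9}→10
  6 left: {1,2,4,5,8,9}→1  {2,4,5,7,8,9}→6  {3,5,6,7,8,9}→20  {4,5,6,7,8,9}→15
  7 left: {0,1,2,4,5,8,9}→1  {1,2,4,5,7,8,9}→7  {2,4,5,6,7,8,9}→21  {3,4,5,6,7,8,9}→35
  8 left: {0,1,2,4,5,7,8,9}→8  {1,2,4,5,6,7,8,9}→28  {2,3,4,5,6,7,8,9}→56
  placing 0:u first → 84 extensions
  placing 3:c first → 36 extensions
total linear extensions = 120

120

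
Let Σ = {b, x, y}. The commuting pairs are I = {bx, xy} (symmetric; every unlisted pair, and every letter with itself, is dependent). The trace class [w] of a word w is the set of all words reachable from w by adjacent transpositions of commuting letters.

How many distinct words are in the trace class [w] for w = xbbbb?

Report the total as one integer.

5

piece 0:x — minimal
piece 1:b — minimal
piece 2:b rests on {1:b}
piece 3:b rests on {2:b}
piece 4:b rests on {3:b}
minimal pieces: {0:x, 1:b}
ways to finish when only these pieces remain (= sum over removing one remaining piece with nothing left below it):
  1 left: {0}→1  {4}→1
  2 left: {0,4}→2  {3,4}→1
  3 left: {0,3,4}→3  {2,3,4}→1
  placing 0:x first → 1 extensions
  placing 1:b first → 4 extensions
total linear extensions = 5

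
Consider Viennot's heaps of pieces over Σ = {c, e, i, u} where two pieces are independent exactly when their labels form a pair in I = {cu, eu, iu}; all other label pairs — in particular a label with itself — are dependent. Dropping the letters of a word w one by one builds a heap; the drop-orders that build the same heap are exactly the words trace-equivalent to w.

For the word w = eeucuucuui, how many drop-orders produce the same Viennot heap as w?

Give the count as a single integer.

drop 0:e onto floor
drop 1:e onto {0:e}
drop 2:u onto floor
drop 3:c onto {1:e}
drop 4:u onto {2:u}
drop 5:u onto {4:u}
drop 6:c onto {3:c}
drop 7:u onto {5:u}
drop 8:u onto {7:u}
drop 9:i onto {6:c}
ground layer = {0:e, 2:u}
drop-orders for the pieces not yet dropped (sum over which currently-grounded one goes next):
  1 to go: {8} 1  {9} 1
  2 to go: {6,9} 1  {7,8} 1  {8,9} 2
  3 to go: {3,6,9} 1  {5,7,8} 1  {6,8,9} 3  {7,8,9} 3
  4 to go: {1,3,6,9} 1  {3,6,8,9} 4  {4,5,7,8} 1  {5,7,8,9} 4  {6,7,8,9} 6
  5 to go: {0,1,3,6,9} 1  {1,3,6,8,9} 5  {2,4,5,7,8} 1  {3,6,7,8,9} 10  {4,5,7,8,9} 5  {5,6,7,8,9} 10
  6 to go: {0,1,3,6,8,9} 6  {1,3,6,7,8,9} 15  {2,4,5,7,8,9} 6  {3,5,6,7,8,9} 20  {4,5,6,7,8,9} 15
  7 to go: {0,1,3,6,7,8,9} 21  {1,3,5,6,7,8,9} 35  {2,4,5,6,7,8,9} 21  {3,4,5,6,7,8,9} 35
  8 to go: {0,1,3,5,6,7,8,9} 56  {1,3,4,5,6,7,8,9} 70  {2,3,4,5,6,7,8,9} 56
  if 0:e drops first: 126 orders
  if 2:u drops first: 126 orders
heap linearizations: 252

252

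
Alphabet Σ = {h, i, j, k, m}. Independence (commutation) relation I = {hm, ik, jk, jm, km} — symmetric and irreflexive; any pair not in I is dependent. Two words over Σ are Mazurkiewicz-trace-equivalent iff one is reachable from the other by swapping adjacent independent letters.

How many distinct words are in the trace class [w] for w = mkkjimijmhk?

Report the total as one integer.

0(m) covers ∅
1(k) covers ∅
2(k) covers 1:k
3(j) covers ∅
4(i) covers 0:m, 3:j
5(m) covers 4:i
6(i) covers 5:m
7(j) covers 6:i
8(m) covers 6:i
9(h) covers 2:k, 7:j
10(k) covers 9:h
floor of heap: 0:m, 1:k, 3:j
completions by unplaced set U, small U first (add the entries for U minus each lowest piece of U):
  |U|=1: {8}:1  {10}:1
  |U|=2: {8,10}:2  {9,10}:1
  |U|=3: {2,9,10}:1  {7,9,10}:1  {8,9,10}:3
  |U|=4: {1,2,9,10}:1  {2,7,9,10}:2  {2,8,9,10}:4  {7,8,9,10}:4
  |U|=5: {1,2,7,9,10}:3  {1,2,8,9,10}:5  {2,7,8,9,10}:10  {6,7,8,9,10}:4
  |U|=6: {1,2,7,8,9,10}:18  {2,6,7,8,9,10}:14  {5,6,7,8,9,10}:4
  |U|=7: {1,2,6,7,8,9,10}:32  {2,5,6,7,8,9,10}:18  {4,5,6,7,8,9,10}:4
  |U|=8: {0,4,5,6,7,8,9,10}:4  {1,2,5,6,7,8,9,10}:50  {2,4,5,6,7,8,9,10}:22  {3,4,5,6,7,8,9,10}:4
  |U|=9: {0,2,4,5,6,7,8,9,10}:26  {0,3,4,5,6,7,8,9,10}:8  {1,2,4,5,6,7,8,9,10}:72  {2,3,4,5,6,7,8,9,10}:26
  start at 0(m): 98
  start at 1(k): 60
  start at 3(j): 98
sum over floor = 256

256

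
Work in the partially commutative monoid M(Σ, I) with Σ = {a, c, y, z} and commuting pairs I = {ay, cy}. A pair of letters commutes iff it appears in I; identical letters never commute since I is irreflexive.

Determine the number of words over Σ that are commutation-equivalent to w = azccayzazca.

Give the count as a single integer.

drop 0:a onto floor
drop 1:z onto {0:a}
drop 2:c onto {1:z}
drop 3:c onto {2:c}
drop 4:a onto {3:c}
drop 5:y onto {1:z}
drop 6:z onto {4:a, 5:y}
drop 7:a onto {6:z}
drop 8:z onto {7:a}
drop 9:c onto {8:z}
drop 10:a onto {9:c}
ground layer = {0:a}
drop-orders for the pieces not yet dropped (sum over which currently-grounded one goes next):
  1 to go: {10} 1
  2 to go: {9,10} 1
  3 to go: {8,9,10} 1
  4 to go: {7,8,9,10} 1
  5 to go: {6,7,8,9,10} 1
  6 to go: {4,6,7,8,9,10} 1  {5,6,7,8,9,10} 1
  7 to go: {3,4,6,7,8,9,10} 1  {4,5,6,7,8,9,10} 2
  8 to go: {2,3,4,6,7,8,9,10} 1  {3,4,5,6,7,8,9,10} 3
  9 to go: {2,3,4,5,6,7,8,9,10} 4
  if 0:a drops first: 4 orders

4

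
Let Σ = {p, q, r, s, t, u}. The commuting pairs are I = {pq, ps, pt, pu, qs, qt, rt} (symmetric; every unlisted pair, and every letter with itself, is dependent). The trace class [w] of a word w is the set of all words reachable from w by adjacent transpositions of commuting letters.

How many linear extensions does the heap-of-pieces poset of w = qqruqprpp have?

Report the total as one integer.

3

drop 0:q onto floor
drop 1:q onto {0:q}
drop 2:r onto {1:q}
drop 3:u onto {2:r}
drop 4:q onto {3:u}
drop 5:p onto {2:r}
drop 6:r onto {4:q, 5:p}
drop 7:p onto {6:r}
drop 8:p onto {7:p}
ground layer = {0:q}
drop-orders for the pieces not yet dropped (sum over which currently-grounded one goes next):
  1 to go: {8} 1
  2 to go: {7,8} 1
  3 to go: {6,7,8} 1
  4 to go: {4,6,7,8} 1  {5,6,7,8} 1
  5 to go: {3,4,6,7,8} 1  {4,5,6,7,8} 2
  6 to go: {3,4,5,6,7,8} 3
  7 to go: {2,3,4,5,6,7,8} 3
  if 0:q drops first: 3 orders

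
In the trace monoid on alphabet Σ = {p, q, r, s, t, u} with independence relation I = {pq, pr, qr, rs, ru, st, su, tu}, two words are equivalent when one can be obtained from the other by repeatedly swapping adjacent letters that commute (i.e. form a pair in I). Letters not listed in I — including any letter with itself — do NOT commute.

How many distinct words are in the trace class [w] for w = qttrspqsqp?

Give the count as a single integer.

76

0(q) covers ∅
1(t) covers 0:q
2(t) covers 1:t
3(r) covers 2:t
4(s) covers 0:q
5(p) covers 2:t, 4:s
6(q) covers 2:t, 4:s
7(s) covers 5:p, 6:q
8(q) covers 7:s
9(p) covers 7:s
floor of heap: 0:q
completions by unplaced set U, small U first (add the entries for U minus each lowest piece of U):
  |U|=1: {3}:1  {8}:1  {9}:1
  |U|=2: {3,8}:2  {3,9}:2  {8,9}:2
  |U|=3: {3,8,9}:6  {7,8,9}:2
  |U|=4: {3,7,8,9}:8  {5,7,8,9}:2  {6,7,8,9}:2
  |U|=5: {3,5,7,8,9}:10  {3,6,7,8,9}:10  {5,6,7,8,9}:4
  |U|=6: {3,5,6,7,8,9}:24  {4,5,6,7,8,9}:4
  |U|=7: {2,3,5,6,7,8,9}:24  {3,4,5,6,7,8,9}:28
  |U|=8: {1,2,3,5,6,7,8,9}:24  {2,3,4,5,6,7,8,9}:52
  start at 0(q): 76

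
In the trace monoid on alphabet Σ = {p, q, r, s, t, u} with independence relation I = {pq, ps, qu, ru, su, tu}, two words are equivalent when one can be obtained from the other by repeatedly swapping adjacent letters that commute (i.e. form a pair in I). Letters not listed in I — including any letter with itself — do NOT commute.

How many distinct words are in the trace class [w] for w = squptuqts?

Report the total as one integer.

34

0(s) covers ∅
1(q) covers 0:s
2(u) covers ∅
3(p) covers 2:u
4(t) covers 1:q, 3:p
5(u) covers 3:p
6(q) covers 4:t
7(t) covers 6:q
8(s) covers 7:t
floor of heap: 0:s, 2:u
completions by unplaced set U, small U first (add the entries for U minus each lowest piece of U):
  |U|=1: {5}:1  {8}:1
  |U|=2: {5,8}:2  {7,8}:1
  |U|=3: {5,7,8}:3  {6,7,8}:1
  |U|=4: {4,6,7,8}:1  {5,6,7,8}:4
  |U|=5: {1,4,6,7,8}:1  {4,5,6,7,8}:5
  |U|=6: {0,1,4,6,7,8}:1  {1,4,5,6,7,8}:6  {3,4,5,6,7,8}:5
  |U|=7: {0,1,4,5,6,7,8}:7  {1,3,4,5,6,7,8}:11  {2,3,4,5,6,7,8}:5
  start at 0(s): 16
  start at 2(u): 18
sum over floor = 34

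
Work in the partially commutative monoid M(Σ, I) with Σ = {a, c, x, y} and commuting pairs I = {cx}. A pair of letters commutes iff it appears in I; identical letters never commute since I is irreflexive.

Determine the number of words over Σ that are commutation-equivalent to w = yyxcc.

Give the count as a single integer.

3

piece 0:y — minimal
piece 1:y rests on {0:y}
piece 2:x rests on {1:y}
piece 3:c rests on {1:y}
piece 4:c rests on {3:c}
minimal pieces: {0:y}
ways to finish when only these pieces remain (= sum over removing one remaining piece with nothing left below it):
  1 left: {2}→1  {4}→1
  2 left: {2,4}→2  {3,4}→1
  3 left: {2,3,4}→3
  placing 0:y first → 3 extensions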